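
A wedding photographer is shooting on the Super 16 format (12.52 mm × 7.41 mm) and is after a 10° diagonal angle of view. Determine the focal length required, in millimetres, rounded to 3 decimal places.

Sensor diagonal = √(12.52² + 7.41²) = √211.6585 ≈ 14.5485 mm.
From α = 2·arctan(d/2f) we get f = d / (2·tan(α/2)).
With d = 14.5485 mm and α/2 = 5°, tan(α/2) ≈ 0.08749, so f ≈ 14.5485 / 0.17498 ≈ 83.1450 mm.

83.145 mm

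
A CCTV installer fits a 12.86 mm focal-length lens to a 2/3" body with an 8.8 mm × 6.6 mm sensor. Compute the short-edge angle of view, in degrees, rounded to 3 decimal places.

28.784°

Angle of view α = 2·arctan(h/2f) with h = 6.6 mm and f = 12.86 mm.
h/2f = 0.25661; arctan(0.25661) ≈ 14.3921°, so α ≈ 28.7842°.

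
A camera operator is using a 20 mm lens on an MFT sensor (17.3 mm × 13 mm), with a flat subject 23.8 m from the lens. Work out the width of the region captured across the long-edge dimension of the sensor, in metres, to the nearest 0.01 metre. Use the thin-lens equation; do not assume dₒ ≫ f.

20.57 m

dₒ: 23.8 m = 23800 mm.
Similar triangles through the lens centre give W/dₒ = w/dᵢ; with 1/f = 1/dₒ + 1/dᵢ this gives W = w·(dₒ − f)/f.
W = 17.3 mm × (23800 − 20) / 20 = 17.3 × 1189.0000 ≈ 20569.700 mm = 20.5697 m.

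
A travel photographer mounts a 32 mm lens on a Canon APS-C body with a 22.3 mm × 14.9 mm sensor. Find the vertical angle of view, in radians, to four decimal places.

0.4575 rad

Angle of view α = 2·arctan(h/2f) with h = 14.9 mm and f = 32 mm.
h/2f = 0.23281; arctan(0.23281) ≈ 0.2287 rad, so α ≈ 0.4575 rad.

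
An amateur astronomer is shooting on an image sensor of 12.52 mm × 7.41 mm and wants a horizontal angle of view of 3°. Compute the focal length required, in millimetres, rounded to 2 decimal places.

239.06 mm

From α = 2·arctan(w/2f) we get f = w / (2·tan(α/2)).
With w = 12.52 mm and α/2 = 1.5°, tan(α/2) ≈ 0.02619, so f ≈ 12.52 / 0.05237 ≈ 239.0598 mm.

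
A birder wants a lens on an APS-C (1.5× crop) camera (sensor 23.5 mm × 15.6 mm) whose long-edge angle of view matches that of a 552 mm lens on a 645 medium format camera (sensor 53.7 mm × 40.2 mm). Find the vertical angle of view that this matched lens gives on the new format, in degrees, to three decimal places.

3.699°

Equal long-edge AOV ⇒ f₂ = f₁ · 23.5/53.7 = 552 × 0.43762 ≈ 241.5642 mm.
Vertical AOV on the new format = 2·arctan(15.6 / (2 × 241.5642)) = 2·arctan(0.03229) ≈ 3.6988°.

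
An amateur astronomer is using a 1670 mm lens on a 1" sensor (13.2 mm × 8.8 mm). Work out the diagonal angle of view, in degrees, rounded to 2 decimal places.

0.54°

Sensor diagonal = √(13.2² + 8.8²) = √251.6800 ≈ 15.8644 mm.
Angle of view α = 2·arctan(d/2f) with d = 15.8644 mm and f = 1670 mm.
d/2f = 0.00475; arctan(0.00475) ≈ 0.2721°, so α ≈ 0.5443°.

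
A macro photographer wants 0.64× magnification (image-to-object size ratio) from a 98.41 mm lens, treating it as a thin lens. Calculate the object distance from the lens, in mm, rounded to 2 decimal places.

252.18 mm

With m = dᵢ/dₒ and 1/f = 1/dₒ + 1/dᵢ, substituting dᵢ = m·dₒ gives 1/f = (1 + 1/m)/dₒ, hence dₒ = f·(1 + 1/m).
dₒ = 98.41 × (1 + 1/0.64) = 98.41 × 2.56250 ≈ 252.176 mm.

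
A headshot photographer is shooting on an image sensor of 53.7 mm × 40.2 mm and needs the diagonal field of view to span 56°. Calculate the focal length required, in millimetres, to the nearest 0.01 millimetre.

63.08 mm

Sensor diagonal = √(53.7² + 40.2²) = √4499.7300 ≈ 67.0800 mm.
From α = 2·arctan(d/2f) we get f = d / (2·tan(α/2)).
With d = 67.0800 mm and α/2 = 28°, tan(α/2) ≈ 0.53171, so f ≈ 67.0800 / 1.06342 ≈ 63.0796 mm.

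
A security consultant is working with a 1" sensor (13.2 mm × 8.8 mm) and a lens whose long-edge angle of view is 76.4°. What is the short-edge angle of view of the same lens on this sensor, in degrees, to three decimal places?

From the long-edge AOV: f = 13.2 / (2·tan(38.2°)) = 13.2 / 1.57384 ≈ 8.3871 mm.
Short-edge AOV = 2·arctan(8.8 / (2 × 8.3871)) = 2·arctan(0.52461) ≈ 55.3643°.

55.364°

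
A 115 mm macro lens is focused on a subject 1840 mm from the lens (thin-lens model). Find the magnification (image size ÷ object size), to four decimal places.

0.0667×

Thin lens: 1/f = 1/dₒ + 1/dᵢ → 1/dᵢ = 1/115 − 1/1840 = 0.0081522 mm⁻¹, so dᵢ ≈ 122.6667 mm.
Magnification m = dᵢ/dₒ = 122.6667/1840 ≈ 0.06667.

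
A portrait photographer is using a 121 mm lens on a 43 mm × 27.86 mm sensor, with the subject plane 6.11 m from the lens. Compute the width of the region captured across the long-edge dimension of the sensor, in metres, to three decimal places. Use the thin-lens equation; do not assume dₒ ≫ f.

dₒ: 6.11 m = 6110 mm.
Similar triangles through the lens centre give W/dₒ = w/dᵢ; with 1/f = 1/dₒ + 1/dᵢ this gives W = w·(dₒ − f)/f.
W = 43 mm × (6110 − 121) / 121 = 43 × 49.4959 ≈ 2128.322 mm = 2.12832 m.

2.128 m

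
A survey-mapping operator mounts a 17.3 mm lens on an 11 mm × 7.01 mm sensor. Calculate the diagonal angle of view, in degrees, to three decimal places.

Sensor diagonal = √(11² + 7.01²) = √170.1401 ≈ 13.0438 mm.
Angle of view α = 2·arctan(d/2f) with d = 13.0438 mm and f = 17.3 mm.
d/2f = 0.37699; arctan(0.37699) ≈ 20.6558°, so α ≈ 41.3117°.

41.312°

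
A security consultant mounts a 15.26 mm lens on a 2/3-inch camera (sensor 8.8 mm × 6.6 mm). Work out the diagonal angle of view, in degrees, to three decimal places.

Sensor diagonal = √(8.8² + 6.6²) = √121.0000 ≈ 11.0000 mm.
Angle of view α = 2·arctan(d/2f) with d = 11.0000 mm and f = 15.26 mm.
d/2f = 0.36042; arctan(0.36042) ≈ 19.8201°, so α ≈ 39.6403°.

39.640°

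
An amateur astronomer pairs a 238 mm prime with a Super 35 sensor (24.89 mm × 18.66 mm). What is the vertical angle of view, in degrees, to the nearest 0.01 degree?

4.49°

Angle of view α = 2·arctan(h/2f) with h = 18.66 mm and f = 238 mm.
h/2f = 0.03920; arctan(0.03920) ≈ 2.2449°, so α ≈ 4.4899°.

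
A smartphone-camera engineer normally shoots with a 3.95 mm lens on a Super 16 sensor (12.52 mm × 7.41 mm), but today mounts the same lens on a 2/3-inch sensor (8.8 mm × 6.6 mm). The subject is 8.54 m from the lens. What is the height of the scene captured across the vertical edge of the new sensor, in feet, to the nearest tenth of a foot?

The focal length stays 3.95 mm; the relevant sensor dimension is now h = 6.6 mm. Object distance dₒ = 8.54 m = 8540 mm.
Thin-lens field height W = h·(dₒ − f)/f = 6.6 × (8540 − 3.95)/3.95 ≈ 14262.767 mm = 14262.767/304.8 ft = 46.7939 ft.

46.8 ft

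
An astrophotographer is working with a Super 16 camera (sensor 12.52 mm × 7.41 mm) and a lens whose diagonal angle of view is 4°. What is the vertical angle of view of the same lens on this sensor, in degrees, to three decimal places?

2.038°

Sensor diagonal = √(12.52² + 7.41²) = √211.6585 ≈ 14.5485 mm.
From the diagonal AOV: f = 14.5485 / (2·tan(2°)) = 14.5485 / 0.06984 ≈ 208.3071 mm.
Vertical AOV = 2·arctan(7.41 / (2 × 208.3071)) = 2·arctan(0.01779) ≈ 2.0379°.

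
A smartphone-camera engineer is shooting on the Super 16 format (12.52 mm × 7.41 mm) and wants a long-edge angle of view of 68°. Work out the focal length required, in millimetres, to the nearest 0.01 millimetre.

From α = 2·arctan(w/2f) we get f = w / (2·tan(α/2)).
With w = 12.52 mm and α/2 = 34°, tan(α/2) ≈ 0.67451, so f ≈ 12.52 / 1.34902 ≈ 9.2808 mm.

9.28 mm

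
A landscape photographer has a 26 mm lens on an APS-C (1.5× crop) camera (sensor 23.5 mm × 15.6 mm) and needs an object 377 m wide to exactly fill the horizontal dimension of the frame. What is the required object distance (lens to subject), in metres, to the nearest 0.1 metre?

W: 377 m = 377000 mm.
Magnification m = w/W = dᵢ/dₒ; combined with 1/f = 1/dₒ + 1/dᵢ this gives dₒ = f·(1 + W/w).
dₒ = 26 mm × (1 + 377000/23.5) = 26 × 16043.5532 ≈ 417132.383 mm = 417.132 m.

417.1 m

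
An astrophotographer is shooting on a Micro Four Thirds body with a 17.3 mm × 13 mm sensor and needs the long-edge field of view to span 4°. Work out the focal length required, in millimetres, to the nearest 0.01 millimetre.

247.70 mm

From α = 2·arctan(w/2f) we get f = w / (2·tan(α/2)).
With w = 17.3 mm and α/2 = 2°, tan(α/2) ≈ 0.03492, so f ≈ 17.3 / 0.06984 ≈ 247.7036 mm.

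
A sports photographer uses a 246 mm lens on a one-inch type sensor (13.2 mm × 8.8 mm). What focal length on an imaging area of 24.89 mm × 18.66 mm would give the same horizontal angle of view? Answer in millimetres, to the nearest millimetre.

Equal angle of view means equal width/f ratio, so f₂ = f₁ · (width₂/width₁) = 246 × 24.89/13.2.
f₂ = 246 × 1.88561 ≈ 463.859 mm.

464 mm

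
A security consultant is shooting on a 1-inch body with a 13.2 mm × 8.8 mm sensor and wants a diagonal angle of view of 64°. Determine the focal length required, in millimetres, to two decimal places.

12.69 mm

Sensor diagonal = √(13.2² + 8.8²) = √251.6800 ≈ 15.8644 mm.
From α = 2·arctan(d/2f) we get f = d / (2·tan(α/2)).
With d = 15.8644 mm and α/2 = 32°, tan(α/2) ≈ 0.62487, so f ≈ 15.8644 / 1.24974 ≈ 12.6942 mm.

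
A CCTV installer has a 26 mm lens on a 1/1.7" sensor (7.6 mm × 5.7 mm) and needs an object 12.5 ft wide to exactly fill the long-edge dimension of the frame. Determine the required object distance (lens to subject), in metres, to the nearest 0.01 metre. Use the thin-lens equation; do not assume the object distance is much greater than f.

W: 12.5 ft × 304.8 mm/ft = 3810.00 mm.
Magnification m = w/W = dᵢ/dₒ; combined with 1/f = 1/dₒ + 1/dᵢ this gives dₒ = f·(1 + W/w).
dₒ = 26 mm × (1 + 3810/7.6) = 26 × 502.3158 ≈ 13060.210 mm = 13.0602 m.

13.06 m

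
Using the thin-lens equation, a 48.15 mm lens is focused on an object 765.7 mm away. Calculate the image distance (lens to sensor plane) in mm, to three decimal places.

51.381 mm

1/dᵢ = 1/f − 1/dₒ = 1/48.15 − 1/765.7 = 0.0194624 mm⁻¹.
dᵢ = 1/0.0194624 ≈ 51.3810 mm.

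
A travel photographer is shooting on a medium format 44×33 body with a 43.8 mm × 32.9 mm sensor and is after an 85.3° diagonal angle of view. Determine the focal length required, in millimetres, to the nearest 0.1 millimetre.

Sensor diagonal = √(43.8² + 32.9²) = √3000.8500 ≈ 54.7800 mm.
From α = 2·arctan(d/2f) we get f = d / (2·tan(α/2)).
With d = 54.7800 mm and α/2 = 42.65°, tan(α/2) ≈ 0.92116, so f ≈ 54.7800 / 1.84232 ≈ 29.7343 mm.

29.7 mm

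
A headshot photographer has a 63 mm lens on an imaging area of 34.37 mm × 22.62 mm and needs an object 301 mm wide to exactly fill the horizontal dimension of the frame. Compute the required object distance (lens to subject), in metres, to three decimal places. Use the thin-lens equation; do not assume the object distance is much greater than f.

Magnification m = w/W = dᵢ/dₒ; combined with 1/f = 1/dₒ + 1/dᵢ this gives dₒ = f·(1 + W/w).
dₒ = 63 mm × (1 + 301/34.37) = 63 × 9.7576 ≈ 614.731 mm = 0.614731 m.

0.615 m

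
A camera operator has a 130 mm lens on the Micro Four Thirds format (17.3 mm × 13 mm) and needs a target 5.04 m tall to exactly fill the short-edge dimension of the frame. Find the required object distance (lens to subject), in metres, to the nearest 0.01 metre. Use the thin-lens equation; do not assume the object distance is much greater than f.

W: 5.04 m = 5040 mm.
Magnification m = h/W = dᵢ/dₒ; combined with 1/f = 1/dₒ + 1/dᵢ this gives dₒ = f·(1 + W/h).
dₒ = 130 mm × (1 + 5040/13) = 130 × 388.6923 ≈ 50530.000 mm = 50.53 m.

50.53 m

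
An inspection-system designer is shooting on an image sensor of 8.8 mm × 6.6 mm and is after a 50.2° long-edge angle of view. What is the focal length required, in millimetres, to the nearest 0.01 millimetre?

From α = 2·arctan(w/2f) we get f = w / (2·tan(α/2)).
With w = 8.8 mm and α/2 = 25.1°, tan(α/2) ≈ 0.46843, so f ≈ 8.8 / 0.93687 ≈ 9.3930 mm.

9.39 mm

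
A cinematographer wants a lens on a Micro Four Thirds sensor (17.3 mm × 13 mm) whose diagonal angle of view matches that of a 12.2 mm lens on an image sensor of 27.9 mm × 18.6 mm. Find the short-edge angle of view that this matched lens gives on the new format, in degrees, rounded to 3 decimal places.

79.084°

Sensor diagonal = √(27.9² + 18.6²) = √1124.3700 ≈ 33.5316 mm.
Sensor diagonal = √(17.3² + 13²) = √468.2900 ≈ 21.6400 mm.
Equal diagonal AOV ⇒ f₂ = f₁ · 21.6400/33.5316 = 12.2 × 0.64536 ≈ 7.8734 mm.
Short-edge AOV on the new format = 2·arctan(13 / (2 × 7.8734)) = 2·arctan(0.82556) ≈ 79.0837°.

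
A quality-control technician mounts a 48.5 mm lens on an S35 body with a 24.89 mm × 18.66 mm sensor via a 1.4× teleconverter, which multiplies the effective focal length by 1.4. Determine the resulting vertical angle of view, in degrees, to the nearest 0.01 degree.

15.65°

Effective focal length f = 48.5 × 1.4 = 67.9 mm.
α = 2·arctan(18.66 / (2 × 67.9)) = 2·arctan(0.13741) ≈ 15.6478°.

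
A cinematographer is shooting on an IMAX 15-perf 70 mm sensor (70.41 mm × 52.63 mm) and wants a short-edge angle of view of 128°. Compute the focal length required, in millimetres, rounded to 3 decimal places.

From α = 2·arctan(h/2f) we get f = h / (2·tan(α/2)).
With h = 52.63 mm and α/2 = 64°, tan(α/2) ≈ 2.05030, so f ≈ 52.63 / 4.10061 ≈ 12.8347 mm.

12.835 mm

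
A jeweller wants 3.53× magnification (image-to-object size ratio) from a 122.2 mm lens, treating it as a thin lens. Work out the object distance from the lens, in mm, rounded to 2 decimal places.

156.82 mm

With m = dᵢ/dₒ and 1/f = 1/dₒ + 1/dᵢ, substituting dᵢ = m·dₒ gives 1/f = (1 + 1/m)/dₒ, hence dₒ = f·(1 + 1/m).
dₒ = 122.2 × (1 + 1/3.53) = 122.2 × 1.28329 ≈ 156.818 mm.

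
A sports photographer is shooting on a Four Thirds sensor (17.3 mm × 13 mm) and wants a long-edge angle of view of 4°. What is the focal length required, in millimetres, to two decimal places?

From α = 2·arctan(w/2f) we get f = w / (2·tan(α/2)).
With w = 17.3 mm and α/2 = 2°, tan(α/2) ≈ 0.03492, so f ≈ 17.3 / 0.06984 ≈ 247.7036 mm.

247.70 mm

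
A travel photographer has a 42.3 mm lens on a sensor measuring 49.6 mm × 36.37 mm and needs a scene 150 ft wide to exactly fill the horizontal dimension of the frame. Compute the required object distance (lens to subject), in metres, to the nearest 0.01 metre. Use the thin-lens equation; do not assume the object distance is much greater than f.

39.03 m

W: 150 ft × 304.8 mm/ft = 45720.00 mm.
Magnification m = w/W = dᵢ/dₒ; combined with 1/f = 1/dₒ + 1/dᵢ this gives dₒ = f·(1 + W/w).
dₒ = 42.3 mm × (1 + 45720/49.6) = 42.3 × 922.7742 ≈ 39033.347 mm = 39.0333 m.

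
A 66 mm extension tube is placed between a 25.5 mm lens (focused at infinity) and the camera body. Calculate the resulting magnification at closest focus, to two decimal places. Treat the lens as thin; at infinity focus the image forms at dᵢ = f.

The tube moves the image plane from f to f + e, so dᵢ = 25.5 + 66 = 91.5 mm. Focus is achieved when 1/f = 1/dₒ + 1/dᵢ, giving dₒ = 1/(1/f − 1/(f+e)).
Magnification m = dᵢ/dₒ = (f+e)·(1/f − 1/(f+e)) = e/f = 66/25.5 ≈ 2.5882.

2.59×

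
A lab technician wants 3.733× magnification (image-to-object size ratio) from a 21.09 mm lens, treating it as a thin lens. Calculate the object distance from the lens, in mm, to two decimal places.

With m = dᵢ/dₒ and 1/f = 1/dₒ + 1/dᵢ, substituting dᵢ = m·dₒ gives 1/f = (1 + 1/m)/dₒ, hence dₒ = f·(1 + 1/m).
dₒ = 21.09 × (1 + 1/3.733) = 21.09 × 1.26788 ≈ 26.740 mm.

26.74 mm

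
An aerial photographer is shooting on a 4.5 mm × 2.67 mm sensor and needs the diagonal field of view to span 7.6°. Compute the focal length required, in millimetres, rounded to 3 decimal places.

39.389 mm

Sensor diagonal = √(4.5² + 2.67²) = √27.3789 ≈ 5.2325 mm.
From α = 2·arctan(d/2f) we get f = d / (2·tan(α/2)).
With d = 5.2325 mm and α/2 = 3.8°, tan(α/2) ≈ 0.06642, so f ≈ 5.2325 / 0.13284 ≈ 39.3894 mm.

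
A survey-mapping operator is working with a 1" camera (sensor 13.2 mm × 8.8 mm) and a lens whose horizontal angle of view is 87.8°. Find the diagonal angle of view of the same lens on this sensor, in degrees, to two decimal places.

98.30°

From the horizontal AOV: f = 13.2 / (2·tan(43.9°)) = 13.2 / 1.92464 ≈ 6.8584 mm.
Sensor diagonal = √(13.2² + 8.8²) = √251.6800 ≈ 15.8644 mm.
Diagonal AOV = 2·arctan(15.8644 / (2 × 6.8584)) = 2·arctan(1.15657) ≈ 98.3048°.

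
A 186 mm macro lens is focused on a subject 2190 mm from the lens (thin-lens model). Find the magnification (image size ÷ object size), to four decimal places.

0.0928×

Thin lens: 1/f = 1/dₒ + 1/dᵢ → 1/dᵢ = 1/186 − 1/2190 = 0.0049197 mm⁻¹, so dᵢ ≈ 203.2635 mm.
Magnification m = dᵢ/dₒ = 203.2635/2190 ≈ 0.09281.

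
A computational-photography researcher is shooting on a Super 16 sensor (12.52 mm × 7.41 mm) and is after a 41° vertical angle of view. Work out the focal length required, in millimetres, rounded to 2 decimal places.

From α = 2·arctan(h/2f) we get f = h / (2·tan(α/2)).
With h = 7.41 mm and α/2 = 20.5°, tan(α/2) ≈ 0.37388, so f ≈ 7.41 / 0.74777 ≈ 9.9095 mm.

9.91 mm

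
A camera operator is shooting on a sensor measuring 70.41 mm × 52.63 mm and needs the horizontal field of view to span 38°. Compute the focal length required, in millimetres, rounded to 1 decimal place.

102.2 mm

From α = 2·arctan(w/2f) we get f = w / (2·tan(α/2)).
With w = 70.41 mm and α/2 = 19°, tan(α/2) ≈ 0.34433, so f ≈ 70.41 / 0.68866 ≈ 102.2427 mm.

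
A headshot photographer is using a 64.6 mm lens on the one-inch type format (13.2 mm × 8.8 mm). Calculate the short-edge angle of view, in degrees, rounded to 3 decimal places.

Angle of view α = 2·arctan(h/2f) with h = 8.8 mm and f = 64.6 mm.
h/2f = 0.06811; arctan(0.06811) ≈ 3.8965°, so α ≈ 7.7930°.

7.793°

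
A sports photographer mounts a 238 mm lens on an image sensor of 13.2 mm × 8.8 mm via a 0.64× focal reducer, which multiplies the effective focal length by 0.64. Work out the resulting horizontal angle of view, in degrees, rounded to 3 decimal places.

Effective focal length f = 238 × 0.64 = 152.32 mm.
α = 2·arctan(13.2 / (2 × 152.32)) = 2·arctan(0.04333) ≈ 4.9621°.

4.962°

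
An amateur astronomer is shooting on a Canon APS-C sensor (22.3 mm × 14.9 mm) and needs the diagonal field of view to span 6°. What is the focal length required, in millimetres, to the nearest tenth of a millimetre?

255.9 mm

Sensor diagonal = √(22.3² + 14.9²) = √719.3000 ≈ 26.8198 mm.
From α = 2·arctan(d/2f) we get f = d / (2·tan(α/2)).
With d = 26.8198 mm and α/2 = 3°, tan(α/2) ≈ 0.05241, so f ≈ 26.8198 / 0.10482 ≈ 255.8758 mm.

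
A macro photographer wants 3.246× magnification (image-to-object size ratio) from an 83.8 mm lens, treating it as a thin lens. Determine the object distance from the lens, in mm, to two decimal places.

With m = dᵢ/dₒ and 1/f = 1/dₒ + 1/dᵢ, substituting dᵢ = m·dₒ gives 1/f = (1 + 1/m)/dₒ, hence dₒ = f·(1 + 1/m).
dₒ = 83.8 × (1 + 1/3.246) = 83.8 × 1.30807 ≈ 109.616 mm.

109.62 mm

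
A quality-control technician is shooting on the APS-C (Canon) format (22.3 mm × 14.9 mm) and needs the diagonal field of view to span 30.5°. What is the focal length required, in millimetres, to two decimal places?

49.19 mm

Sensor diagonal = √(22.3² + 14.9²) = √719.3000 ≈ 26.8198 mm.
From α = 2·arctan(d/2f) we get f = d / (2·tan(α/2)).
With d = 26.8198 mm and α/2 = 15.25°, tan(α/2) ≈ 0.27263, so f ≈ 26.8198 / 0.54526 ≈ 49.1869 mm.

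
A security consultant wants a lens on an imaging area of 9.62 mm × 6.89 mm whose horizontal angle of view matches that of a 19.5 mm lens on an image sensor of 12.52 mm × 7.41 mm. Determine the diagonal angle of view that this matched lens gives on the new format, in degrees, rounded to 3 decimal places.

43.095°

Equal horizontal AOV ⇒ f₂ = f₁ · 9.62/12.52 = 19.5 × 0.76837 ≈ 14.9832 mm.
Sensor diagonal = √(9.62² + 6.89²) = √140.0165 ≈ 11.8329 mm.
Diagonal AOV on the new format = 2·arctan(11.8329 / (2 × 14.9832)) = 2·arctan(0.39487) ≈ 43.0952°.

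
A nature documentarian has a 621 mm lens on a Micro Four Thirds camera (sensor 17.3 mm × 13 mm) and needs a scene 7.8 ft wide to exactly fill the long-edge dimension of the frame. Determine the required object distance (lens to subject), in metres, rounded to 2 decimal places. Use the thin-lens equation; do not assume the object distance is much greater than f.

85.96 m

W: 7.8 ft × 304.8 mm/ft = 2377.44 mm.
Magnification m = w/W = dᵢ/dₒ; combined with 1/f = 1/dₒ + 1/dᵢ this gives dₒ = f·(1 + W/w).
dₒ = 621 mm × (1 + 2377.44/17.3) = 621 × 138.4243 ≈ 85961.474 mm = 85.9615 m.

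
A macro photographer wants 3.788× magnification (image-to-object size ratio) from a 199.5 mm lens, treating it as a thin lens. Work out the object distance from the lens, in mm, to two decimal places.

252.17 mm

With m = dᵢ/dₒ and 1/f = 1/dₒ + 1/dᵢ, substituting dᵢ = m·dₒ gives 1/f = (1 + 1/m)/dₒ, hence dₒ = f·(1 + 1/m).
dₒ = 199.5 × (1 + 1/3.788) = 199.5 × 1.26399 ≈ 252.166 mm.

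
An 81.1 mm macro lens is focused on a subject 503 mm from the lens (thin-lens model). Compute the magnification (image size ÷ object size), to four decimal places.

0.1922×

Thin lens: 1/f = 1/dₒ + 1/dᵢ → 1/dᵢ = 1/81.1 − 1/503 = 0.0103424 mm⁻¹, so dᵢ ≈ 96.6895 mm.
Magnification m = dᵢ/dₒ = 96.6895/503 ≈ 0.19223.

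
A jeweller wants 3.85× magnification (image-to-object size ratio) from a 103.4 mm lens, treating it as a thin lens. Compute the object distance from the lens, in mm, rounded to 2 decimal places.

With m = dᵢ/dₒ and 1/f = 1/dₒ + 1/dᵢ, substituting dᵢ = m·dₒ gives 1/f = (1 + 1/m)/dₒ, hence dₒ = f·(1 + 1/m).
dₒ = 103.4 × (1 + 1/3.85) = 103.4 × 1.25974 ≈ 130.257 mm.

130.26 mm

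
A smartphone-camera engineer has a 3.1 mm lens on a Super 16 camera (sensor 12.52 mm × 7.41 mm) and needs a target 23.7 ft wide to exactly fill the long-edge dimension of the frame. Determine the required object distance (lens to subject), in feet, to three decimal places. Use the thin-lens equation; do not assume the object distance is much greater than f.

W: 23.7 ft × 304.8 mm/ft = 7223.76 mm.
Magnification m = w/W = dᵢ/dₒ; combined with 1/f = 1/dₒ + 1/dᵢ this gives dₒ = f·(1 + W/w).
dₒ = 3.1 mm × (1 + 7223.76/12.52) = 3.1 × 577.9776 ≈ 1791.731 mm = 1791.731/304.8 ft = 5.87838 ft.

5.878 ft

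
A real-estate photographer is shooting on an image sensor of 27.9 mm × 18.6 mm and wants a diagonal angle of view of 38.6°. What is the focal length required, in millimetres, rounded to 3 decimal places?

47.876 mm

Sensor diagonal = √(27.9² + 18.6²) = √1124.3700 ≈ 33.5316 mm.
From α = 2·arctan(d/2f) we get f = d / (2·tan(α/2)).
With d = 33.5316 mm and α/2 = 19.3°, tan(α/2) ≈ 0.35020, so f ≈ 33.5316 / 0.70039 ≈ 47.8756 mm.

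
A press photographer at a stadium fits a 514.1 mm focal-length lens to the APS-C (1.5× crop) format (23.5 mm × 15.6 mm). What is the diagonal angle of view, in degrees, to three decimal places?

Sensor diagonal = √(23.5² + 15.6²) = √795.6100 ≈ 28.2066 mm.
Angle of view α = 2·arctan(d/2f) with d = 28.2066 mm and f = 514.1 mm.
d/2f = 0.02743; arctan(0.02743) ≈ 1.5714°, so α ≈ 3.1428°.

3.143°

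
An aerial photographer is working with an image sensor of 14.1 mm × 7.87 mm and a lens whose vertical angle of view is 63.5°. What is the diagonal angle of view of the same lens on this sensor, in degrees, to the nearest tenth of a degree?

103.6°

From the vertical AOV: f = 7.87 / (2·tan(31.75°)) = 7.87 / 1.23764 ≈ 6.3589 mm.
Sensor diagonal = √(14.1² + 7.87²) = √260.7469 ≈ 16.1477 mm.
Diagonal AOV = 2·arctan(16.1477 / (2 × 6.3589)) = 2·arctan(1.26969) ≈ 103.5526°.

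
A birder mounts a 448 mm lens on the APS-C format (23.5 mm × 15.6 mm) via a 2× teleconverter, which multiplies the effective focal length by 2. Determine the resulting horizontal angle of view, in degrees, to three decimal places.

Effective focal length f = 448 × 2 = 896 mm.
α = 2·arctan(23.5 / (2 × 896)) = 2·arctan(0.01311) ≈ 1.5026°.

1.503°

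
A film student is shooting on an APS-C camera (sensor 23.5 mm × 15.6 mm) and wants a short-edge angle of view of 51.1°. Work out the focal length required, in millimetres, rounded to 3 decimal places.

16.316 mm

From α = 2·arctan(h/2f) we get f = h / (2·tan(α/2)).
With h = 15.6 mm and α/2 = 25.55°, tan(α/2) ≈ 0.47805, so f ≈ 15.6 / 0.95609 ≈ 16.3164 mm.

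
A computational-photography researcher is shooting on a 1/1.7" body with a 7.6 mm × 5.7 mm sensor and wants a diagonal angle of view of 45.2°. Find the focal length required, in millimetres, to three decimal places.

Sensor diagonal = √(7.6² + 5.7²) = √90.2500 ≈ 9.5000 mm.
From α = 2·arctan(d/2f) we get f = d / (2·tan(α/2)).
With d = 9.5000 mm and α/2 = 22.6°, tan(α/2) ≈ 0.41626, so f ≈ 9.5000 / 0.83252 ≈ 11.4111 mm.

11.411 mm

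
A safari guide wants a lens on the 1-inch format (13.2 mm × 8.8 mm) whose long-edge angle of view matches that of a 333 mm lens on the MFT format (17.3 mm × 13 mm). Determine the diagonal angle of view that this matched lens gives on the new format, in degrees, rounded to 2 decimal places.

3.58°

Equal long-edge AOV ⇒ f₂ = f₁ · 13.2/17.3 = 333 × 0.76301 ≈ 254.0809 mm.
Sensor diagonal = √(13.2² + 8.8²) = √251.6800 ≈ 15.8644 mm.
Diagonal AOV on the new format = 2·arctan(15.8644 / (2 × 254.0809)) = 2·arctan(0.03122) ≈ 3.5763°.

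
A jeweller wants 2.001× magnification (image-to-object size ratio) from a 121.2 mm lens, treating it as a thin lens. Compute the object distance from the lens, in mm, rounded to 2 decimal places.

With m = dᵢ/dₒ and 1/f = 1/dₒ + 1/dᵢ, substituting dᵢ = m·dₒ gives 1/f = (1 + 1/m)/dₒ, hence dₒ = f·(1 + 1/m).
dₒ = 121.2 × (1 + 1/2.001) = 121.2 × 1.49975 ≈ 181.770 mm.

181.77 mm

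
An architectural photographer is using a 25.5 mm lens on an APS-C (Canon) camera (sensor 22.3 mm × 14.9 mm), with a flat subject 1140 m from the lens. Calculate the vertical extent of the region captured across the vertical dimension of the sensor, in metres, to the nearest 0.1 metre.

666.1 m

dₒ: 1140 m = 1.14e+06 mm.
Similar triangles through the lens centre give W/dₒ = h/dᵢ; with 1/f = 1/dₒ + 1/dᵢ this gives W = h·(dₒ − f)/f.
W = 14.9 mm × (1.14e+06 − 25.5) / 25.5 = 14.9 × 44704.8824 ≈ 666102.747 mm = 666.103 m.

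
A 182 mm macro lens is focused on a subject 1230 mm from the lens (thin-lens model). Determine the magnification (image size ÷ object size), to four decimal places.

Thin lens: 1/f = 1/dₒ + 1/dᵢ → 1/dᵢ = 1/182 − 1/1230 = 0.0046815 mm⁻¹, so dᵢ ≈ 213.6069 mm.
Magnification m = dᵢ/dₒ = 213.6069/1230 ≈ 0.17366.

0.1737×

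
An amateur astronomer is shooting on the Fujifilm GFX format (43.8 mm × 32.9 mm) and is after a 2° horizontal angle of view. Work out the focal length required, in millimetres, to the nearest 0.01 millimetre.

1254.65 mm

From α = 2·arctan(w/2f) we get f = w / (2·tan(α/2)).
With w = 43.8 mm and α/2 = 1°, tan(α/2) ≈ 0.01746, so f ≈ 43.8 / 0.03491 ≈ 1254.6502 mm.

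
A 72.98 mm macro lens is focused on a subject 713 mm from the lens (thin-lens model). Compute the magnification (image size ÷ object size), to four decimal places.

Thin lens: 1/f = 1/dₒ + 1/dᵢ → 1/dᵢ = 1/72.98 − 1/713 = 0.0122999 mm⁻¹, so dᵢ ≈ 81.3017 mm.
Magnification m = dᵢ/dₒ = 81.3017/713 ≈ 0.11403.

0.1140×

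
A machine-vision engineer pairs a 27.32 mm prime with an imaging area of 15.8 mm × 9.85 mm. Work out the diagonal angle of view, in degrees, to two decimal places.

37.63°

Sensor diagonal = √(15.8² + 9.85²) = √346.6625 ≈ 18.6189 mm.
Angle of view α = 2·arctan(d/2f) with d = 18.6189 mm and f = 27.32 mm.
d/2f = 0.34076; arctan(0.34076) ≈ 18.8168°, so α ≈ 37.6336°.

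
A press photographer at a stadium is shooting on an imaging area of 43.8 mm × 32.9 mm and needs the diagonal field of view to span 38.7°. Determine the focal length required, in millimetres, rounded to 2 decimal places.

Sensor diagonal = √(43.8² + 32.9²) = √3000.8500 ≈ 54.7800 mm.
From α = 2·arctan(d/2f) we get f = d / (2·tan(α/2)).
With d = 54.7800 mm and α/2 = 19.35°, tan(α/2) ≈ 0.35118, so f ≈ 54.7800 / 0.70235 ≈ 77.9953 mm.

78.00 mm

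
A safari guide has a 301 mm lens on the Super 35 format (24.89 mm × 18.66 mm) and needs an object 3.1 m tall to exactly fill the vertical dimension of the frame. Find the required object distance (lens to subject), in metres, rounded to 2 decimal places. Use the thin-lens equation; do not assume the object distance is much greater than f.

50.31 m

W: 3.1 m = 3100 mm.
Magnification m = h/W = dᵢ/dₒ; combined with 1/f = 1/dₒ + 1/dᵢ this gives dₒ = f·(1 + W/h).
dₒ = 301 mm × (1 + 3100/18.66) = 301 × 167.1308 ≈ 50306.359 mm = 50.3064 m.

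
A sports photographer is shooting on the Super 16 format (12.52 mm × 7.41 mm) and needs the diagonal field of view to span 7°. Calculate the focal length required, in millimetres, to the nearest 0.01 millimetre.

Sensor diagonal = √(12.52² + 7.41²) = √211.6585 ≈ 14.5485 mm.
From α = 2·arctan(d/2f) we get f = d / (2·tan(α/2)).
With d = 14.5485 mm and α/2 = 3.5°, tan(α/2) ≈ 0.06116, so f ≈ 14.5485 / 0.12233 ≈ 118.9328 mm.

118.93 mm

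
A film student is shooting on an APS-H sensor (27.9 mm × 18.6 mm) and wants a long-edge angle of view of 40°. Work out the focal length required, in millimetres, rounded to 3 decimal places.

38.327 mm

From α = 2·arctan(w/2f) we get f = w / (2·tan(α/2)).
With w = 27.9 mm and α/2 = 20°, tan(α/2) ≈ 0.36397, so f ≈ 27.9 / 0.72794 ≈ 38.3273 mm.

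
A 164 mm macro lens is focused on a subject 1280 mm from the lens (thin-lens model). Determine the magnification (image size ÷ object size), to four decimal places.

Thin lens: 1/f = 1/dₒ + 1/dᵢ → 1/dᵢ = 1/164 − 1/1280 = 0.0053163 mm⁻¹, so dᵢ ≈ 188.1004 mm.
Magnification m = dᵢ/dₒ = 188.1004/1280 ≈ 0.14695.

0.1470×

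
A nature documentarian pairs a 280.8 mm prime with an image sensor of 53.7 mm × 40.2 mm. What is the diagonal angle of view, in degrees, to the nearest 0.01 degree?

13.62°

Sensor diagonal = √(53.7² + 40.2²) = √4499.7300 ≈ 67.0800 mm.
Angle of view α = 2·arctan(d/2f) with d = 67.0800 mm and f = 280.8 mm.
d/2f = 0.11944; arctan(0.11944) ≈ 6.8114°, so α ≈ 13.6228°.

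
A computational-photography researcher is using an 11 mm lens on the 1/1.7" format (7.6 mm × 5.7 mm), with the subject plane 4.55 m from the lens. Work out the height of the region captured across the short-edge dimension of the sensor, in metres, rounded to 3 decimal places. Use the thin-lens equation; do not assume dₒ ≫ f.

2.352 m

dₒ: 4.55 m = 4550 mm.
Similar triangles through the lens centre give W/dₒ = h/dᵢ; with 1/f = 1/dₒ + 1/dᵢ this gives W = h·(dₒ − f)/f.
W = 5.7 mm × (4550 − 11) / 11 = 5.7 × 412.6364 ≈ 2352.027 mm = 2.35203 m.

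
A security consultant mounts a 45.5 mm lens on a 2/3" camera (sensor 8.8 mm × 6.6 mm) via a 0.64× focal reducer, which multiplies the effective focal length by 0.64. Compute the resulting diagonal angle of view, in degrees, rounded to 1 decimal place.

21.4°

Effective focal length f = 45.5 × 0.64 = 29.12 mm.
Sensor diagonal = √(8.8² + 6.6²) = √121.0000 ≈ 11.0000 mm.
α = 2·arctan(11.000 / (2 × 29.12)) = 2·arctan(0.18887) ≈ 21.3913°.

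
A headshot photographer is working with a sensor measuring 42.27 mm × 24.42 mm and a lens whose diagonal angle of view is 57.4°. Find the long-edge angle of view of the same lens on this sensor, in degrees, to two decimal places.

Sensor diagonal = √(42.27² + 24.42²) = √2383.0893 ≈ 48.8169 mm.
From the diagonal AOV: f = 48.8169 / (2·tan(28.7°)) = 48.8169 / 1.09497 ≈ 44.5829 mm.
Long-edge AOV = 2·arctan(42.27 / (2 × 44.5829)) = 2·arctan(0.47406) ≈ 50.7275°.

50.73°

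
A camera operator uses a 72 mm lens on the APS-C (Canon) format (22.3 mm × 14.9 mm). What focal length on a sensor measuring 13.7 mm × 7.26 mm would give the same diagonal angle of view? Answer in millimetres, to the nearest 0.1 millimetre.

Sensor diagonal = √(22.3² + 14.9²) = √719.3000 ≈ 26.8198 mm.
Sensor diagonal = √(13.7² + 7.26²) = √240.3976 ≈ 15.5048 mm.
Equal angle of view means equal diagonal/f ratio, so f₂ = f₁ · (diagonal₂/diagonal₁) = 72 × 15.5048/26.8198.
f₂ = 72 × 0.57811 ≈ 41.624 mm.

41.6 mm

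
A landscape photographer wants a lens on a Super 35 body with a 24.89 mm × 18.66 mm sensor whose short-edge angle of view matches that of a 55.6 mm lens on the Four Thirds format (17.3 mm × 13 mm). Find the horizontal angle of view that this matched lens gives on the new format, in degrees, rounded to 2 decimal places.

Equal short-edge AOV ⇒ f₂ = f₁ · 18.66/13 = 55.6 × 1.43538 ≈ 79.8074 mm.
Horizontal AOV on the new format = 2·arctan(24.89 / (2 × 79.8074)) = 2·arctan(0.15594) ≈ 17.7264°.

17.73°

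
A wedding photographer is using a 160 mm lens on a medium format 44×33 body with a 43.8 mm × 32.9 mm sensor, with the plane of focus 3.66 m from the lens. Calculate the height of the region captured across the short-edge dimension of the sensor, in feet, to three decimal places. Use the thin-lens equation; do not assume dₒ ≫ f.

2.361 ft

dₒ: 3.66 m = 3660 mm.
Similar triangles through the lens centre give W/dₒ = h/dᵢ; with 1/f = 1/dₒ + 1/dᵢ this gives W = h·(dₒ − f)/f.
W = 32.9 mm × (3660 − 160) / 160 = 32.9 × 21.8750 ≈ 719.688 mm = 719.688/304.8 ft = 2.36118 ft.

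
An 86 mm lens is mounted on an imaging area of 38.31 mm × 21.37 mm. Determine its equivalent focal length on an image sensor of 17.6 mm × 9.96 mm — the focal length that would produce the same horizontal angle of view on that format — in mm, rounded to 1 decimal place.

Equal angle of view means equal width/f ratio, so f₂ = f₁ · (width₂/width₁) = 86 × 17.6/38.31.
f₂ = 86 × 0.45941 ≈ 39.509 mm.

39.5 mm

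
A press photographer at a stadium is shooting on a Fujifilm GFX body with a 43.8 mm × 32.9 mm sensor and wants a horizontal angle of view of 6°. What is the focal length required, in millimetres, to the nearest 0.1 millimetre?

From α = 2·arctan(w/2f) we get f = w / (2·tan(α/2)).
With w = 43.8 mm and α/2 = 3°, tan(α/2) ≈ 0.05241, so f ≈ 43.8 / 0.10482 ≈ 417.8769 mm.

417.9 mm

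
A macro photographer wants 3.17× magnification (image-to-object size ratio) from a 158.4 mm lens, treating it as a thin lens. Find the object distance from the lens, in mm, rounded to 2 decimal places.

208.37 mm

With m = dᵢ/dₒ and 1/f = 1/dₒ + 1/dᵢ, substituting dᵢ = m·dₒ gives 1/f = (1 + 1/m)/dₒ, hence dₒ = f·(1 + 1/m).
dₒ = 158.4 × (1 + 1/3.17) = 158.4 × 1.31546 ≈ 208.368 mm.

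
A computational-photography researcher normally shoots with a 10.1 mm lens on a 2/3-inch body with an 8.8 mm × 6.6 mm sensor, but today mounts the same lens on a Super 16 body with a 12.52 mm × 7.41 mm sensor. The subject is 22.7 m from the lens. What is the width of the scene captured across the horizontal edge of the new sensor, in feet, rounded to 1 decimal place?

92.3 ft

The focal length stays 10.1 mm; the relevant sensor dimension is now w = 12.52 mm. Object distance dₒ = 22.7 m = 22700 mm.
Thin-lens field width W = w·(dₒ − f)/f = 12.52 × (22700 − 10.1)/10.1 ≈ 28126.490 mm = 28126.490/304.8 ft = 92.2785 ft.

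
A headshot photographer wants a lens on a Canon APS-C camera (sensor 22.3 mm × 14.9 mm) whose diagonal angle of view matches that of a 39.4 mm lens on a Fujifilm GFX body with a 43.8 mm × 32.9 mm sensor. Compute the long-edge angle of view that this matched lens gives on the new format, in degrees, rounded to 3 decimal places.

Sensor diagonal = √(43.8² + 32.9²) = √3000.8500 ≈ 54.7800 mm.
Sensor diagonal = √(22.3² + 14.9²) = √719.3000 ≈ 26.8198 mm.
Equal diagonal AOV ⇒ f₂ = f₁ · 26.8198/54.7800 = 39.4 × 0.48959 ≈ 19.2899 mm.
Long-edge AOV on the new format = 2·arctan(22.3 / (2 × 19.2899)) = 2·arctan(0.57802) ≈ 60.0579°.

60.058°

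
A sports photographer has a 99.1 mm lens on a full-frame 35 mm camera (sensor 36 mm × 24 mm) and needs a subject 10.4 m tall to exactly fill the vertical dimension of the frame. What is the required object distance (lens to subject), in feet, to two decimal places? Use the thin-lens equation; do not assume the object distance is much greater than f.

W: 10.4 m = 10400 mm.
Magnification m = h/W = dᵢ/dₒ; combined with 1/f = 1/dₒ + 1/dᵢ this gives dₒ = f·(1 + W/h).
dₒ = 99.1 mm × (1 + 10400/24) = 99.1 × 434.3333 ≈ 43042.433 mm = 43042.433/304.8 ft = 141.215 ft.

141.22 ft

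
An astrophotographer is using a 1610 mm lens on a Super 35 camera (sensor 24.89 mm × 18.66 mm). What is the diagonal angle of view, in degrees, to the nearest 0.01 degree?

Sensor diagonal = √(24.89² + 18.66²) = √967.7077 ≈ 31.1080 mm.
Angle of view α = 2·arctan(d/2f) with d = 31.1080 mm and f = 1610 mm.
d/2f = 0.00966; arctan(0.00966) ≈ 0.5535°, so α ≈ 1.1070°.

1.11°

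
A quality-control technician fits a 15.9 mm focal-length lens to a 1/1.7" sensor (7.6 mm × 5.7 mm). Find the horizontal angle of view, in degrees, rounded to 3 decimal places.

Angle of view α = 2·arctan(w/2f) with w = 7.6 mm and f = 15.9 mm.
w/2f = 0.23899; arctan(0.23899) ≈ 13.4412°, so α ≈ 26.8824°.

26.882°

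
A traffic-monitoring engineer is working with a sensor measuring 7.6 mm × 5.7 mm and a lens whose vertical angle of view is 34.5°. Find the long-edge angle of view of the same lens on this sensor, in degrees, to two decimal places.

From the vertical AOV: f = 5.7 / (2·tan(17.25°)) = 5.7 / 0.62102 ≈ 9.1785 mm.
Long-edge AOV = 2·arctan(7.6 / (2 × 9.1785)) = 2·arctan(0.41401) ≈ 44.9802°.

44.98°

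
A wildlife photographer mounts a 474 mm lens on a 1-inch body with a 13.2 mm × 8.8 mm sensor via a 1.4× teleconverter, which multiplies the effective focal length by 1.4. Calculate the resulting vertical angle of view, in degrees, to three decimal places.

Effective focal length f = 474 × 1.4 = 663.6 mm.
α = 2·arctan(8.8 / (2 × 663.6)) = 2·arctan(0.00663) ≈ 0.7598°.

0.760°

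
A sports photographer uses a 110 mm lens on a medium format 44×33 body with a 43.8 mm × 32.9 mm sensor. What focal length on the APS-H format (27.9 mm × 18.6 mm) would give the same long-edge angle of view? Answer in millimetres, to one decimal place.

70.1 mm

Equal angle of view means equal width/f ratio, so f₂ = f₁ · (width₂/width₁) = 110 × 27.9/43.8.
f₂ = 110 × 0.63699 ≈ 70.068 mm.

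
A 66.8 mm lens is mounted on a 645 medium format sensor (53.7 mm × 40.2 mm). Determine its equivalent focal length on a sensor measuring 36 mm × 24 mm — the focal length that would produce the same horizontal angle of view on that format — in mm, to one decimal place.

44.8 mm

Equal angle of view means equal width/f ratio, so f₂ = f₁ · (width₂/width₁) = 66.8 × 36/53.7.
f₂ = 66.8 × 0.67039 ≈ 44.782 mm.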